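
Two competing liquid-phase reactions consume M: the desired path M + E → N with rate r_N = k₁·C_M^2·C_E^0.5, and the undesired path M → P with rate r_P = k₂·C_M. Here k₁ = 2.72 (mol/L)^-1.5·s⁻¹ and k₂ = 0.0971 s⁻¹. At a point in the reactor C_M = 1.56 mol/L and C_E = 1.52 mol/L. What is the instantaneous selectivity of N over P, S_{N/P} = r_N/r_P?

53.9

S_{N/P} = r_N/r_P = (k₁·C_M^2·C_E^0.5)/(k₂·C_M) = (k₁/k₂)·C_M·C_E^0.5.
= (2.72×1.560^2×1.520^0.5) / (0.0971×1.560) = 8.161/0.1515 = 53.9.
Since the desired path is higher order in M, keeping C_M high (PFR or concentrated feed) favours N.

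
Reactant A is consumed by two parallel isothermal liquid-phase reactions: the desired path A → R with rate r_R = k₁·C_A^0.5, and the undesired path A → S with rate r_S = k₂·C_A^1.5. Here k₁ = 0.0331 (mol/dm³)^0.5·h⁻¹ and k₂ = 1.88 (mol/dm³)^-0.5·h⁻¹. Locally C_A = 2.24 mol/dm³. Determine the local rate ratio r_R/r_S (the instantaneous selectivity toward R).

S_{R/S} = r_R/r_S = (k₁·C_A^0.5)/(k₂·C_A^1.5) = (k₁/k₂)·C_A⁻¹.
= (0.0331×2.240^0.5) / (1.88×2.240^1.5) = 0.04954/6.303 = 0.00786.
The undesired path is higher order in A, so low C_A (CSTR or dilute feed) favours R.

0.00786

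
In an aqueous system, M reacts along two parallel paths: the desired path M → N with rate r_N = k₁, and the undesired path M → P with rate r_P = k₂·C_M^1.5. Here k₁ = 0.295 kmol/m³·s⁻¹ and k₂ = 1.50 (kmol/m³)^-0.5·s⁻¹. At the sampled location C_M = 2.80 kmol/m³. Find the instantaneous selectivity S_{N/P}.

S_{N/P} = r_N/r_P = (k₁)/(k₂·C_M^1.5) = (k₁/k₂)·C_M^-1.5.
= (0.295) / (1.50×2.800^1.5) = 0.2950/7.028 = 0.0420.

0.0420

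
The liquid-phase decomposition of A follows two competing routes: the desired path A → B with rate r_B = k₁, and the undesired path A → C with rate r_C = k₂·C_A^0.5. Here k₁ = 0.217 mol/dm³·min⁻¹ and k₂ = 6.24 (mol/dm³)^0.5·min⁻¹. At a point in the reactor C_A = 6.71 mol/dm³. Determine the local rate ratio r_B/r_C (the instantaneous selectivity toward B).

S_{B/C} = r_B/r_C = (k₁)/(k₂·C_A^0.5) = (k₁/k₂)·C_A^-0.5.
= (0.217) / (6.24×6.710^0.5) = 0.2170/16.16 = 0.0134.

0.0134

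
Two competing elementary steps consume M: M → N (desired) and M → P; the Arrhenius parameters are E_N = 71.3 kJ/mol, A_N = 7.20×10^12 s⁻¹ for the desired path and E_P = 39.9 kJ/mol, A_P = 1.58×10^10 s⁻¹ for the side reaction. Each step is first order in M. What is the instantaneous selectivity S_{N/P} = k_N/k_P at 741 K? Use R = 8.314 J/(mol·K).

Since both paths have the same order in M, the concentration cancels and S_{N/P} = k_N/k_P = (A_N/A_P)·exp[(E_P−E_N)/(RT)].
(E_P−E_N)/(RT) = (39.9−71.3)×10³/(8.314×741) = -31400/6161 = -5.097.
k_N/k_P = (7.20×10^12/1.58×10^10)·exp(-5.097) = 455.7 × 0.006116 = 2.79.
Since E_N > E_P, raising the temperature improves selectivity toward N.

2.79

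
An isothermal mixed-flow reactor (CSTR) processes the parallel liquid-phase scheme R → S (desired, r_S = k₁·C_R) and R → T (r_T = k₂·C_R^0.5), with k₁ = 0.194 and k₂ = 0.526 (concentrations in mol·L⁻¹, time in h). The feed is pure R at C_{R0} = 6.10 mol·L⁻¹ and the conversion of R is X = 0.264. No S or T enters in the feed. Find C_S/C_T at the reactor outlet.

Exit C_R = C_{R0}(1−X) = 6.10×0.736 = 4.490 mol·L⁻¹.
In a CSTR the entire volume is at exit conditions, so r_S = 0.194×4.490 = 0.8710 and r_T = 0.526×4.490^0.5 = 1.115.
Overall selectivity = C_S/C_T = r_Sτ/(r_Tτ) = r_S/r_T = 0.781.

0.781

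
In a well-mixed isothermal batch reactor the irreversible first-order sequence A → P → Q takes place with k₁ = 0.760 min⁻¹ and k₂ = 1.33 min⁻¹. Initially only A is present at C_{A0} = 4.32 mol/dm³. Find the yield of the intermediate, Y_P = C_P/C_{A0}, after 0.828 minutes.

For first-order series with pure A initially, C_P(t) = k₁C_{A0}/(k₂−k₁)·(e^(−k₁t) − e^(−k₂t)).
e^(−k₁t) = e^(−0.760×0.828) = e^(−0.6293) = 0.5330; e^(−k₂t) = e^(−1.101) = 0.3325.
C_P = 0.760×4.32/(1.33−0.760) × (0.5330−0.3325) = 5.760×0.2005 = 1.155 mol/dm³.
Y_P = C_P/C_{A0} = 1.155/4.32 = 0.267.

0.267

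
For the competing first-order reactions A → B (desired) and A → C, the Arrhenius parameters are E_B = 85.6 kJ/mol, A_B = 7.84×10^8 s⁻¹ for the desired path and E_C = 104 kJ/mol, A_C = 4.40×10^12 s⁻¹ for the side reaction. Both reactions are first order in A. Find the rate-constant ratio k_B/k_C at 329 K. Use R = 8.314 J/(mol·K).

Since both paths have the same order in A, the concentration cancels and S_{B/C} = k_B/k_C = (A_B/A_C)·exp[(E_C−E_B)/(RT)].
(E_C−E_B)/(RT) = (104−85.6)×10³/(8.314×329) = 18400/2735 = 6.727.
k_B/k_C = (7.84×10^8/4.40×10^12)·exp(6.727) = 1.782×10^-4 × 834.5 = 0.149.
Since E_B < E_C, lowering the temperature improves selectivity toward B.

0.149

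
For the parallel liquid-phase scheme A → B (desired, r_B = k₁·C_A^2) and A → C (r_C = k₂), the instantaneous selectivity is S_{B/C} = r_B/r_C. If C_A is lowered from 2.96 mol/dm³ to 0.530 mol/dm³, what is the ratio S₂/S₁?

S_{B/C} = (k₁/k₂)·C_A^2, so S₂/S₁ = (C_{A,2}/C_{A,1})^2.
= (0.530/2.96)^2 = (0.1791)^2 = 0.0321.

0.0321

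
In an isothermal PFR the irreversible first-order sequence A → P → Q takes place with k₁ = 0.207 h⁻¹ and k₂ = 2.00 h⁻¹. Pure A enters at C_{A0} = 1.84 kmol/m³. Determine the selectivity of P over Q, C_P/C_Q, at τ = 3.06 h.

The intermediate concentration in a first-order A→B→C sequence is C_P = k₁C_{A0}(e^(−k₁τ) − e^(−k₂τ))/(k₂−k₁).
e^(−k₁τ) = e^(−0.207×3.06) = e^(−0.6334) = 0.5308; e^(−k₂τ) = e^(−6.120) = 0.002198.
C_P = 0.207×1.84/(2.00−0.207) × (0.5308−0.002198) = 0.2124×0.5286 = 0.1123 kmol/m³.
C_A = C_{A0}e^(−k₁τ) = 0.9766 kmol/m³, so C_Q = C_{A0}−C_A−C_P = 0.7511 kmol/m³; C_P/C_Q = 0.149.

0.149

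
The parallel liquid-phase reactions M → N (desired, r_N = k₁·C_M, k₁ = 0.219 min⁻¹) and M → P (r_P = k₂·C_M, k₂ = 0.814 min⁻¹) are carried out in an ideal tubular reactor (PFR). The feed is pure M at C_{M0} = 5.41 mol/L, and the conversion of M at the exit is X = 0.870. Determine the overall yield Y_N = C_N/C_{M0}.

C_M = C_{M0}(1−X) = 0.7033 mol/L.
Both paths are first order in M, so the instantaneous fraction to N is constant: dC_N/d(−C_M) = k₁/(k₁+k₂) = 0.2120.
C_N = 0.2120·(C_{M0}−C_M) = 0.2120×4.707 = 0.998 mol/L.
Y_N = C_N/C_{M0} = 0.9978/5.41 = 0.184.

0.184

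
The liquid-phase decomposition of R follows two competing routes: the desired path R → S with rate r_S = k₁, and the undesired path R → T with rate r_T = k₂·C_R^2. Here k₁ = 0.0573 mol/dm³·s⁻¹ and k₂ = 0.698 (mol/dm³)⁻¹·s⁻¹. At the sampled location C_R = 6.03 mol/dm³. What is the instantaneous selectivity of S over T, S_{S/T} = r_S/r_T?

S_{S/T} = r_S/r_T = (k₁)/(k₂·C_R^2) = (k₁/k₂)·C_R^-2.
= (0.0573) / (0.698×6.030^2) = 0.05730/25.38 = 0.00226.

0.00226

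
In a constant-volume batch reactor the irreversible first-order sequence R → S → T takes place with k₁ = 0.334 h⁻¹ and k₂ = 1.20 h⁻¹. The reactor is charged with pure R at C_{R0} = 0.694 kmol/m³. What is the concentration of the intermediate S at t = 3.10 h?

For first-order series with pure R initially, C_S(t) = k₁C_{R0}/(k₂−k₁)·(e^(−k₁t) − e^(−k₂t)).
e^(−k₁t) = e^(−0.334×3.10) = e^(−1.035) = 0.3551; e^(−k₂t) = e^(−3.720) = 0.02423.
C_S = 0.334×0.694/(1.20−0.334) × (0.3551−0.02423) = 0.2677×0.3309 = 0.08856 kmol/m³.

0.0886 kmol/m³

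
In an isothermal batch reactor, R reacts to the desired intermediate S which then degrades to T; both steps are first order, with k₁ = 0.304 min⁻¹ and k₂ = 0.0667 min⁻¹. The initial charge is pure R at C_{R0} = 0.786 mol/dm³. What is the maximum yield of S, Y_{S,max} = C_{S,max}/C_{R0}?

0.653

At the optimum, C_{S,max}/C_{R0} = (k₁/k₂)^[k₂/(k₂−k₁)].
= (0.304/0.0667)^(0.0667/(0.0667−0.304)) = (4.558)^(-0.2811) = 0.6529.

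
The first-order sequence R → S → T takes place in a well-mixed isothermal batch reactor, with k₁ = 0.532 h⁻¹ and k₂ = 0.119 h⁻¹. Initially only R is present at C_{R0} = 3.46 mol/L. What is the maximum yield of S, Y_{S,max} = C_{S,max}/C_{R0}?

0.650

Evaluating C_S at t_opt = ln(k₂/k₁)/(k₂−k₁) gives C_{S,max}/C_{R0} = (k₁/k₂)^[k₂/(k₂−k₁)].
= (0.532/0.119)^(0.119/(0.119−0.532)) = (4.471)^(-0.2881) = 0.6495.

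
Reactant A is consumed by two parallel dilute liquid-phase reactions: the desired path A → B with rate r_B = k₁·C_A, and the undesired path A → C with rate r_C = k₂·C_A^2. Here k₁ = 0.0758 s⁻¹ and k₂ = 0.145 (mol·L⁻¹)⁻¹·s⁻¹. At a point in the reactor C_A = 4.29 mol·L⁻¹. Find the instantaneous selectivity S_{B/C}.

0.122

S_{B/C} = r_B/r_C = (k₁·C_A)/(k₂·C_A^2) = (k₁/k₂)·C_A⁻¹.
= (0.0758×4.290) / (0.145×4.290^2) = 0.3252/2.669 = 0.122.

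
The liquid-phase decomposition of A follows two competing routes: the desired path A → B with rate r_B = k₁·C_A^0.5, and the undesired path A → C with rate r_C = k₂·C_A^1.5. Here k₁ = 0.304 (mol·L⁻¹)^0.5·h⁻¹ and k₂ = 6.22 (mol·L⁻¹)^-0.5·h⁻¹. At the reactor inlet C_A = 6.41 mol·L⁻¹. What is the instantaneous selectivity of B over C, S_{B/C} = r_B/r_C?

0.00762

S_{B/C} = r_B/r_C = (k₁·C_A^0.5)/(k₂·C_A^1.5) = (k₁/k₂)·C_A⁻¹.
= (0.304×6.410^0.5) / (6.22×6.410^1.5) = 0.7697/100.9 = 0.00762.
The undesired path is higher order in A, so low C_A (CSTR or dilute feed) favours B.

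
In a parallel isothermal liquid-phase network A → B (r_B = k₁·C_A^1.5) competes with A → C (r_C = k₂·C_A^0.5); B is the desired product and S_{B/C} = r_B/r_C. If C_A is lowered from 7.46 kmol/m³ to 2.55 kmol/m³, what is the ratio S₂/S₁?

0.342

S_{B/C} = (k₁/k₂)·C_A, so S₂/S₁ = (C_{A,2}/C_{A,1}).
= 2.55/7.46 = 0.342.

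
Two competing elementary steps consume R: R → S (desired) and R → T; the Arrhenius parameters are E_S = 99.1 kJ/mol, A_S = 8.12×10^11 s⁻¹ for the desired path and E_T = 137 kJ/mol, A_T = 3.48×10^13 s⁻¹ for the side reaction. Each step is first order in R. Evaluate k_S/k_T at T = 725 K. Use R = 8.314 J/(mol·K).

With equal orders, S_{S/T} = k_S/k_T = (A_S/A_T)·exp[(E_T−E_S)/(RT)].
(E_T−E_S)/(RT) = (137−99.1)×10³/(8.314×725) = 37900/6028 = 6.288.
k_S/k_T = (8.12×10^11/3.48×10^13)·exp(6.288) = 0.02333 × 537.9 = 12.6.

12.6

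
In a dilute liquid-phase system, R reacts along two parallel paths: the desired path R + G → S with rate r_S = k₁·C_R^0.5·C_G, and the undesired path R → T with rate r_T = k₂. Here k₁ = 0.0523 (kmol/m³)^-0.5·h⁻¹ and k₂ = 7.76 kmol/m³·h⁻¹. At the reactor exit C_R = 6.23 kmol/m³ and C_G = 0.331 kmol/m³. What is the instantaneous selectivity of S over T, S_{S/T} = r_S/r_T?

S_{S/T} = r_S/r_T = (k₁·C_R^0.5·C_G)/(k₂) = (k₁/k₂)·C_R^0.5·C_G.
= (0.0523×6.230^0.5×0.3310) / (7.76) = 0.04321/7.760 = 0.00557.

0.00557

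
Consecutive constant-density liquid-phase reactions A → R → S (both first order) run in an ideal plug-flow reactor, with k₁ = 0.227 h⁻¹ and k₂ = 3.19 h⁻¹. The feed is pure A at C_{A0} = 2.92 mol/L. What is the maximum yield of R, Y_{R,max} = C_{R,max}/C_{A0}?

At the optimum, C_{R,max}/C_{A0} = (k₁/k₂)^[k₂/(k₂−k₁)].
= (0.227/3.19)^(3.19/(3.19−0.227)) = (0.07116)^(1.077) = 0.05812.

0.0581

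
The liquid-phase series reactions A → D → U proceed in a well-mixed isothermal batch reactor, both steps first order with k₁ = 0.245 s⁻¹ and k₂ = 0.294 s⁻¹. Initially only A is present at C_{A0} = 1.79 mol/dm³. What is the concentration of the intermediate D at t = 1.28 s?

Solving the coupled first-order balances gives C_D(t) = [k₁/(k₂−k₁)]·C_{A0}·(e^(−k₁t) − e^(−k₂t)).
e^(−k₁t) = e^(−0.245×1.28) = e^(−0.3136) = 0.7308; e^(−k₂t) = e^(−0.3763) = 0.6864.
C_D = 0.245×1.79/(0.294−0.245) × (0.7308−0.6864) = 8.950×0.04443 = 0.3976 mol/dm³.

0.398 mol/dm³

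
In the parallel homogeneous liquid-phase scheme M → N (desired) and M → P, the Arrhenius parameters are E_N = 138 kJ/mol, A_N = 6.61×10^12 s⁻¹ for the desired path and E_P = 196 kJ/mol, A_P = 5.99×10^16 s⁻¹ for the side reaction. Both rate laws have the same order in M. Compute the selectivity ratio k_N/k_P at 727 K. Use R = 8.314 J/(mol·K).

1.62

With equal orders, S_{N/P} = k_N/k_P = (A_N/A_P)·exp[(E_P−E_N)/(RT)].
(E_P−E_N)/(RT) = (196−138)×10³/(8.314×727) = 58000/6044 = 9.596.
k_N/k_P = (6.61×10^12/5.99×10^16)·exp(9.596) = 1.104×10^-4 × 14704 = 1.62.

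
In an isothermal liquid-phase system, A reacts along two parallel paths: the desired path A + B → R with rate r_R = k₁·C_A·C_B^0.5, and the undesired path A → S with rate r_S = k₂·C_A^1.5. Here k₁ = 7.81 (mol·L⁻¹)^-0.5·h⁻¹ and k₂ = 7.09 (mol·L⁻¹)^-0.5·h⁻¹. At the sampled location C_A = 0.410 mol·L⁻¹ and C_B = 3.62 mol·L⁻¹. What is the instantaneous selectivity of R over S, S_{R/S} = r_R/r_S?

3.27

S_{R/S} = r_R/r_S = (k₁·C_A·C_B^0.5)/(k₂·C_A^1.5) = (k₁/k₂)·C_A^-0.5·C_B^0.5.
= (7.81×0.4100×3.620^0.5) / (7.09×0.4100^1.5) = 6.092/1.861 = 3.27.
The undesired path is higher order in A, so low C_A (CSTR or dilute feed) favours R.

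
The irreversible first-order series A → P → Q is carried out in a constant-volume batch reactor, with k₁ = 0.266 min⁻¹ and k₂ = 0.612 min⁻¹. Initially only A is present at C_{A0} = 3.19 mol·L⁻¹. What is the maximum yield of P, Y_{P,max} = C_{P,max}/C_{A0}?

0.229

At the optimum, C_{P,max}/C_{A0} = (k₁/k₂)^[k₂/(k₂−k₁)].
= (0.266/0.612)^(0.612/(0.612−0.266)) = (0.4346)^(1.769) = 0.2290.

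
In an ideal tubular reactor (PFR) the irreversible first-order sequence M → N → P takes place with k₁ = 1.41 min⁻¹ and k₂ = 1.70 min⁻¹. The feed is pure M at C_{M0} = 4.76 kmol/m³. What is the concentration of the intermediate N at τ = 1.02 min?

For first-order series with pure M initially, C_N(τ) = k₁C_{M0}/(k₂−k₁)·(e^(−k₁τ) − e^(−k₂τ)).
e^(−k₁τ) = e^(−1.41×1.02) = e^(−1.438) = 0.2374; e^(−k₂τ) = e^(−1.734) = 0.1766.
C_N = 1.41×4.76/(1.70−1.41) × (0.2374−0.1766) = 23.14×0.06078 = 1.407 kmol/m³.

1.41 kmol/m³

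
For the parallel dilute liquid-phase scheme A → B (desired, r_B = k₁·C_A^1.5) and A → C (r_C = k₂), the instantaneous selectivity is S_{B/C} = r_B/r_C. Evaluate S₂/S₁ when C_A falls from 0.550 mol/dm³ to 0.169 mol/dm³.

0.170

S_{B/C} = (k₁/k₂)·C_A^1.5, so S₂/S₁ = (C_{A,2}/C_{A,1})^1.5.
= (0.169/0.550)^1.5 = (0.3073)^1.5 = 0.170.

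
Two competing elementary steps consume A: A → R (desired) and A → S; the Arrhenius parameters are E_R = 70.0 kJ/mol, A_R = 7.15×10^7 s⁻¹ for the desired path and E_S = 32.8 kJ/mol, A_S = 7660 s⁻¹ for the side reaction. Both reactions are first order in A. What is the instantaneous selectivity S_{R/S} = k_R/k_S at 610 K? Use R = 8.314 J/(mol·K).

6.09

With equal orders, S_{R/S} = k_R/k_S = (A_R/A_S)·exp[(E_S−E_R)/(RT)].
(E_S−E_R)/(RT) = (32.8−70.0)×10³/(8.314×610) = -37200/5072 = -7.335.
k_R/k_S = (7.15×10^7/7660)·exp(-7.335) = 9334 × 6.523×10^-4 = 6.09.
Since E_R > E_S, raising the temperature improves selectivity toward R.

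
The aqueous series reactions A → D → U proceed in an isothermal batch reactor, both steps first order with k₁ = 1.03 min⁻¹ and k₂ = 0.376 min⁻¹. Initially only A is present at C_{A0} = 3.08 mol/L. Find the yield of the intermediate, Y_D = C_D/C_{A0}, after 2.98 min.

0.440

For first-order series with pure A initially, C_D(t) = k₁C_{A0}/(k₂−k₁)·(e^(−k₁t) − e^(−k₂t)).
e^(−k₁t) = e^(−1.03×2.98) = e^(−3.069) = 0.04645; e^(−k₂t) = e^(−1.120) = 0.3261.
C_D = 1.03×3.08/(0.376−1.03) × (0.04645−0.3261) = (-4.851)×(-0.2797) = 1.357 mol/L.
Y_D = C_D/C_{A0} = 1.357/3.08 = 0.440.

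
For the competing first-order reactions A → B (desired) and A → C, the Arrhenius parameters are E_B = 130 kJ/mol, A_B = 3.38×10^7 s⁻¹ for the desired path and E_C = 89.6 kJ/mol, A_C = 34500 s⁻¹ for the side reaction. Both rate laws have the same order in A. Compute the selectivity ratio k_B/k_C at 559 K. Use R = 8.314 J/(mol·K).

k_B/k_C = (A_B/A_C)·exp[−(E_B−E_C)/(RT)] = (A_B/A_C)·exp[(E_C−E_B)/(RT)].
(E_C−E_B)/(RT) = (89.6−130)×10³/(8.314×559) = -40400/4648 = -8.693.
k_B/k_C = (3.38×10^7/34500)·exp(-8.693) = 979.7 × 1.678×10^-4 = 0.164.

0.164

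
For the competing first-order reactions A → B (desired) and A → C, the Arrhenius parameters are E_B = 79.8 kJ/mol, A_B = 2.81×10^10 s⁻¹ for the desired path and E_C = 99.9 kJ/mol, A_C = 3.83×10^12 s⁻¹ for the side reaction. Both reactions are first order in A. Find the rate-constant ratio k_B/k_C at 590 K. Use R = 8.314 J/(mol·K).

0.442

Since both paths have the same order in A, the concentration cancels and S_{B/C} = k_B/k_C = (A_B/A_C)·exp[(E_C−E_B)/(RT)].
(E_C−E_B)/(RT) = (99.9−79.8)×10³/(8.314×590) = 20100/4905 = 4.098.
k_B/k_C = (2.81×10^10/3.83×10^12)·exp(4.098) = 0.007337 × 60.20 = 0.442.
Since E_B < E_C, lowering the temperature improves selectivity toward B.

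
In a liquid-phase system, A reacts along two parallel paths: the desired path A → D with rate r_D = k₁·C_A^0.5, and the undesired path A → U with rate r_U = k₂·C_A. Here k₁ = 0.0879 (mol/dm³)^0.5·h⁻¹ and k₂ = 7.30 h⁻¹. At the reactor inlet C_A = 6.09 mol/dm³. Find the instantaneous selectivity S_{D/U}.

S_{D/U} = r_D/r_U = (k₁·C_A^0.5)/(k₂·C_A) = (k₁/k₂)·C_A^-0.5.
= (0.0879×6.090^0.5) / (7.30×6.090) = 0.2169/44.46 = 0.00488.
The undesired path is higher order in A, so low C_A (CSTR or dilute feed) favours D.

0.00488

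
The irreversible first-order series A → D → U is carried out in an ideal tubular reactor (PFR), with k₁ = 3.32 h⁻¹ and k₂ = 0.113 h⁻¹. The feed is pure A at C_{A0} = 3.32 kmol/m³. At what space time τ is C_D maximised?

Setting dC_D/dτ = 0 gives τ_opt = ln(k₂/k₁)/(k₂−k₁).
= ln(0.113/3.32)/(0.113−3.32) = ln(0.03404)/-3.207 = -3.380/-3.207 = 1.05 h.

1.05 h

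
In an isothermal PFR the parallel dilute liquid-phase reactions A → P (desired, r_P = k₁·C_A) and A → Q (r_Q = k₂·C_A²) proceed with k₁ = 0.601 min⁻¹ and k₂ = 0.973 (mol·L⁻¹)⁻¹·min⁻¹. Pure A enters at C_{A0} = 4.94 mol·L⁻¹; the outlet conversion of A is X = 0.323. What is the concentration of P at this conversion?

0.209 mol·L⁻¹

C_A = C_{A0}(1−X) = 3.344 mol·L⁻¹.
Along a PFR/batch, dC_P/dC_A = −r_P/(r_P+r_Q) = −k₁/(k₁+k₂·C_A).
Integrating from C_{A0} to C_A: C_P = (0.601/0.973)·ln[(0.601+0.973·4.94)/(0.601+0.973·3.34)] = 0.6177·ln(5.408/3.855) = 0.2090 mol·L⁻¹.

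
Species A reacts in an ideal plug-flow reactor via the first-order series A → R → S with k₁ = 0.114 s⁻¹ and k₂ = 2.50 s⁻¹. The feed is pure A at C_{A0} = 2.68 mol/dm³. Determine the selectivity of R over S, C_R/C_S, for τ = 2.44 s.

For first-order series with pure A initially, C_R(τ) = k₁C_{A0}/(k₂−k₁)·(e^(−k₁τ) − e^(−k₂τ)).
e^(−k₁τ) = e^(−0.114×2.44) = e^(−0.2782) = 0.7572; e^(−k₂τ) = e^(−6.100) = 0.002243.
C_R = 0.114×2.68/(2.50−0.114) × (0.7572−0.002243) = 0.1280×0.7549 = 0.09667 mol/dm³.
C_A = C_{A0}e^(−k₁τ) = 2.029 mol/dm³, so C_S = C_{A0}−C_A−C_R = 0.5541 mol/dm³; C_R/C_S = 0.174.

0.174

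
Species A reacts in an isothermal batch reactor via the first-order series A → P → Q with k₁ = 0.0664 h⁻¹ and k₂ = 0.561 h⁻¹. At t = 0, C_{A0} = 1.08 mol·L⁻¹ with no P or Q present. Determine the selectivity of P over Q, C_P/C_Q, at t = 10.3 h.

For first-order series with pure A initially, C_P(t) = k₁C_{A0}/(k₂−k₁)·(e^(−k₁t) − e^(−k₂t)).
e^(−k₁t) = e^(−0.0664×10.3) = e^(−0.6839) = 0.5046; e^(−k₂t) = e^(−5.778) = 0.003094.
C_P = 0.0664×1.08/(0.561−0.0664) × (0.5046−0.003094) = 0.1450×0.5015 = 0.07272 mol·L⁻¹.
C_A = C_{A0}e^(−k₁t) = 0.5450 mol·L⁻¹, so C_Q = C_{A0}−C_A−C_P = 0.4623 mol·L⁻¹; C_P/C_Q = 0.157.

0.157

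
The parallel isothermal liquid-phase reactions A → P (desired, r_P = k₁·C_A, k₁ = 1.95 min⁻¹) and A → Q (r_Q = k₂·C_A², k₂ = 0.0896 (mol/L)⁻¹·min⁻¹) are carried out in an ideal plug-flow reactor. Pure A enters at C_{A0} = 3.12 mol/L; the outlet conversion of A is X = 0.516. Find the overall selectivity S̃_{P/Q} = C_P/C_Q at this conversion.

C_A = C_{A0}(1−X) = 1.510 mol/L.
Along a PFR/batch, dC_P/dC_A = −r_P/(r_P+r_Q) = −k₁/(k₁+k₂·C_A).
Integrating from C_{A0} to C_A: C_P = (1.95/0.0896)·ln[(1.95+0.0896·3.12)/(1.95+0.0896·1.51)] = 21.76·ln(2.230/2.085) = 1.456 mol/L.
C_Q = (C_{A0}−C_A)−C_P = 0.1542 mol/L; S̃_{P/Q} = 1.456/0.1542 = 9.44.

9.44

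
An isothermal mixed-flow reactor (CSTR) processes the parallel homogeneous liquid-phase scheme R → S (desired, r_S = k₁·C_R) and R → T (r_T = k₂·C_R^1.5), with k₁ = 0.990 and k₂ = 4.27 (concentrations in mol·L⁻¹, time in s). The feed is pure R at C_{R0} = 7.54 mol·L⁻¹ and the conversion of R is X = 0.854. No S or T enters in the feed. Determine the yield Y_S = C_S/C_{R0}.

Exit C_R = C_{R0}(1−X) = 7.54×0.146 = 1.101 mol·L⁻¹.
Rates in a CSTR are evaluated at the outlet concentration: r_S = 0.990×1.101 = 1.090, r_T = 4.27×1.101^1.5 = 4.932.
Fraction of consumed R going to S: r_S/(r_S+r_T) = 0.1810.
C_S = 0.1810·C_{R0}·X = 0.1810×7.54×0.854 = 1.17 mol·L⁻¹; Y_S = C_S/C_{R0} = 0.155.

0.155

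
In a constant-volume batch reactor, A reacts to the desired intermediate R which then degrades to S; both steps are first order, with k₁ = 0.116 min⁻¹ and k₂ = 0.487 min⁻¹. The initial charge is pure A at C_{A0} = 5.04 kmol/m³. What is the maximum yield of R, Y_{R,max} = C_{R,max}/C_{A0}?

0.152

For a first-order series the maximum intermediate yield is C_{R,max}/C_{A0} = (k₁/k₂)^[k₂/(k₂−k₁)].
= (0.116/0.487)^(0.487/(0.487−0.116)) = (0.2382)^(1.313) = 0.1521.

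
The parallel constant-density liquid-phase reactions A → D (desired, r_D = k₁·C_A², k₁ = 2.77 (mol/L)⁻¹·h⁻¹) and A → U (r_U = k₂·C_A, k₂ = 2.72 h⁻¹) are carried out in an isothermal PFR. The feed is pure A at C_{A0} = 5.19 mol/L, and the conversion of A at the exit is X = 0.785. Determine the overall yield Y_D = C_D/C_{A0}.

C_A = C_{A0}(1−X) = 1.116 mol/L.
Along a PFR/batch, dC_U/dC_A = −r_U/(r_D+r_U) = −k₂/(k₂+k₁·C_A).
Integrating from C_{A0} to C_A: C_U = (2.72/2.77)·ln[(2.72+2.77·5.19)/(2.72+2.77·1.12)] = 0.9819·ln(17.10/5.811) = 1.060 mol/L.
Then C_D = (C_{A0}−C_A) − C_U = 4.074 − 1.060 = 3.015 mol/L.
Y_D = C_D/C_{A0} = 3.015/5.19 = 0.581.

0.581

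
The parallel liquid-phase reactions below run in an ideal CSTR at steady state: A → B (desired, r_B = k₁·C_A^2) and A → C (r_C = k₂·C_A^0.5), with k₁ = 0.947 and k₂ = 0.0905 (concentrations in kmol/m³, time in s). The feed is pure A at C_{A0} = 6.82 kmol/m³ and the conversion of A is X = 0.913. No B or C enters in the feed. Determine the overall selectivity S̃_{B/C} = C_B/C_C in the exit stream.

4.78

Exit C_A = C_{A0}(1−X) = 6.82×0.0870 = 0.5933 kmol/m³.
A CSTR operates uniformly at the exit composition, giving r_B = 0.3334 and r_C = 0.06971 (each k·C_A^n at C_A = 0.5933).
Overall selectivity = C_B/C_C = r_Bτ/(r_Cτ) = r_B/r_C = 4.78.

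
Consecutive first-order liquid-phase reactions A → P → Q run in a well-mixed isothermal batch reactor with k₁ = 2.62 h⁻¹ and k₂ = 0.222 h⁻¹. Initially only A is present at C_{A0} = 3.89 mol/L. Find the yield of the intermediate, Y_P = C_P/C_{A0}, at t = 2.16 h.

0.673

The intermediate concentration in a first-order A→B→C sequence is C_P = k₁C_{A0}(e^(−k₁t) − e^(−k₂t))/(k₂−k₁).
e^(−k₁t) = e^(−2.62×2.16) = e^(−5.659) = 0.003485; e^(−k₂t) = e^(−0.4795) = 0.6191.
C_P = 2.62×3.89/(0.222−2.62) × (0.003485−0.6191) = (-4.250)×(-0.6156) = 2.616 mol/L.
Y_P = C_P/C_{A0} = 2.616/3.89 = 0.673.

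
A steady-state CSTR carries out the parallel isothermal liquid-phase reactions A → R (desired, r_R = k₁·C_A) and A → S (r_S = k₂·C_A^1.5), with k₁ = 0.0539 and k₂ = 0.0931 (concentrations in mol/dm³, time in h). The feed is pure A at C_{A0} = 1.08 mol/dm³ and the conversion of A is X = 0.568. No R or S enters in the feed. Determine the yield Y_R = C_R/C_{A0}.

Exit C_A = C_{A0}(1−X) = 1.08×0.432 = 0.4666 mol/dm³.
A CSTR operates uniformly at the exit composition, giving r_R = 0.02515 and r_S = 0.02967 (each k·C_A^n at C_A = 0.4666).
Fraction of consumed A going to R: r_R/(r_R+r_S) = 0.4588.
C_R = 0.4588·C_{A0}·X = 0.4588×1.08×0.568 = 0.281 mol/dm³; Y_R = C_R/C_{A0} = 0.261.

0.261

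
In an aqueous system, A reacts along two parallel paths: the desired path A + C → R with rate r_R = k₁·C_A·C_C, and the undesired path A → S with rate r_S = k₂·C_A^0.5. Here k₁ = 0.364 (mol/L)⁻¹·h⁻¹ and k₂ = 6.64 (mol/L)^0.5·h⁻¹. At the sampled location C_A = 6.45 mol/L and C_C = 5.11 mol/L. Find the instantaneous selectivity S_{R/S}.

0.711

S_{R/S} = r_R/r_S = (k₁·C_A·C_C)/(k₂·C_A^0.5) = (k₁/k₂)·C_A^0.5·C_C.
= (0.364×6.450×5.110) / (6.64×6.450^0.5) = 12.00/16.86 = 0.711.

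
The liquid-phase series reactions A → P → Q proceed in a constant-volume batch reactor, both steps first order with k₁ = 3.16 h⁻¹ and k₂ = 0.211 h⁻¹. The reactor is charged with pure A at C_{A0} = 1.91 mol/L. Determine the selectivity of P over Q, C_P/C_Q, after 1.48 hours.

Solving the coupled first-order balances gives C_P(t) = [k₁/(k₂−k₁)]·C_{A0}·(e^(−k₁t) − e^(−k₂t)).
e^(−k₁t) = e^(−3.16×1.48) = e^(−4.677) = 0.009309; e^(−k₂t) = e^(−0.3123) = 0.7318.
C_P = 3.16×1.91/(0.211−3.16) × (0.009309−0.7318) = (-2.047)×(-0.7225) = 1.479 mol/L.
C_A = C_{A0}e^(−k₁t) = 0.01778 mol/L, so C_Q = C_{A0}−C_A−C_P = 0.4136 mol/L; C_P/C_Q = 3.58.

3.58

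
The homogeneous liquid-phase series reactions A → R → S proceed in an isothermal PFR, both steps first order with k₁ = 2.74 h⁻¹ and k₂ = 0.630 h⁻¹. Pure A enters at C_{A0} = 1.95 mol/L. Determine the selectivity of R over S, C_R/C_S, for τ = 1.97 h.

0.590

For first-order series with pure A initially, C_R(τ) = k₁C_{A0}/(k₂−k₁)·(e^(−k₁τ) − e^(−k₂τ)).
e^(−k₁τ) = e^(−2.74×1.97) = e^(−5.398) = 0.004527; e^(−k₂τ) = e^(−1.241) = 0.2891.
C_R = 2.74×1.95/(0.630−2.74) × (0.004527−0.2891) = (-2.532)×(-0.2845) = 0.7205 mol/L.
C_A = C_{A0}e^(−k₁τ) = 0.008827 mol/L, so C_S = C_{A0}−C_A−C_R = 1.221 mol/L; C_R/C_S = 0.590.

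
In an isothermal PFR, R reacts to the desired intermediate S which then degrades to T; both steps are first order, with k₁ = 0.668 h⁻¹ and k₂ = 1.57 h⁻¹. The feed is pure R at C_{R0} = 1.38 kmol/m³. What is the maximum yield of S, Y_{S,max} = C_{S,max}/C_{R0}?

Evaluating C_S at τ_opt = ln(k₂/k₁)/(k₂−k₁) gives C_{S,max}/C_{R0} = (k₁/k₂)^[k₂/(k₂−k₁)].
= (0.668/1.57)^(1.57/(1.57−0.668)) = (0.4255)^(1.741) = 0.2260.

0.226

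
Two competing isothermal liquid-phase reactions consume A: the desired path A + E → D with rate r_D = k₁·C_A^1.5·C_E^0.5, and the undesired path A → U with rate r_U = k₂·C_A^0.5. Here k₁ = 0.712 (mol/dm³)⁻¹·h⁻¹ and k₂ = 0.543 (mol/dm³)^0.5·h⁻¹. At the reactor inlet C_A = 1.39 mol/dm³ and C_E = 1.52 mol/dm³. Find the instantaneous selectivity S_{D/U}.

S_{D/U} = r_D/r_U = (k₁·C_A^1.5·C_E^0.5)/(k₂·C_A^0.5) = (k₁/k₂)·C_A·C_E^0.5.
= (0.712×1.390^1.5×1.520^0.5) / (0.543×1.390^0.5) = 1.439/0.6402 = 2.25.
Since the desired path is higher order in A, keeping C_A high (PFR or concentrated feed) favours D.

2.25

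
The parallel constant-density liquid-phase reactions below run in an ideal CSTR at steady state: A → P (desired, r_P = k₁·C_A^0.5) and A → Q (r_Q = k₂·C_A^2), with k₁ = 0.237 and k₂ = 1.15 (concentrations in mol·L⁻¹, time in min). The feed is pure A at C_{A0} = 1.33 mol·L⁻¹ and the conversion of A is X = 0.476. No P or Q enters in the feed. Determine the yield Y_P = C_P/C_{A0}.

Exit C_A = C_{A0}(1−X) = 1.33×0.524 = 0.6969 mol·L⁻¹.
A CSTR operates uniformly at the exit composition, giving r_P = 0.1979 and r_Q = 0.5586 (each k·C_A^n at C_A = 0.6969).
Fraction of consumed A going to P: r_P/(r_P+r_Q) = 0.2616.
C_P = 0.2616·C_{A0}·X = 0.2616×1.33×0.476 = 0.166 mol·L⁻¹; Y_P = C_P/C_{A0} = 0.125.

0.125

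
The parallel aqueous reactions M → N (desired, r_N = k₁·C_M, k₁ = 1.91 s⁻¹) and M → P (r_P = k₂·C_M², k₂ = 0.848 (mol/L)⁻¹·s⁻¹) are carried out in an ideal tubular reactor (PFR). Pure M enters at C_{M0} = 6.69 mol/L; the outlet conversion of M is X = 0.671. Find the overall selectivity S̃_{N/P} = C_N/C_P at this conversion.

0.538

C_M = C_{M0}(1−X) = 2.201 mol/L.
Along a PFR/batch, dC_N/dC_M = −r_N/(r_N+r_P) = −k₁/(k₁+k₂·C_M).
Integrating from C_{M0} to C_M: C_N = (1.91/0.848)·ln[(1.91+0.848·6.69)/(1.91+0.848·2.20)] = 2.252·ln(7.583/3.776) = 1.570 mol/L.
C_P = (C_{M0}−C_M)−C_N = 2.919 mol/L; S̃_{N/P} = 1.570/2.919 = 0.538.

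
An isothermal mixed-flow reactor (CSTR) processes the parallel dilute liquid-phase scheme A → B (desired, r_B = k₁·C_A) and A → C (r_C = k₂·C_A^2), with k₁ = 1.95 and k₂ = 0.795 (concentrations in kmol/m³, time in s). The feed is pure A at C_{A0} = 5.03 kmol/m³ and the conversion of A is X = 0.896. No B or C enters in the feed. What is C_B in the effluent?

3.71 kmol/m³

Exit C_A = C_{A0}(1−X) = 5.03×0.104 = 0.5231 kmol/m³.
In a CSTR the entire volume is at exit conditions, so r_B = 1.95×0.5231 = 1.020 and r_C = 0.795×0.5231^2 = 0.2176.
Fraction of consumed A going to B: r_B/(r_B+r_C) = 0.8242.
C_B = 0.8242·C_{A0}·X = 0.8242×5.03×0.896 = 3.71 kmol/m³.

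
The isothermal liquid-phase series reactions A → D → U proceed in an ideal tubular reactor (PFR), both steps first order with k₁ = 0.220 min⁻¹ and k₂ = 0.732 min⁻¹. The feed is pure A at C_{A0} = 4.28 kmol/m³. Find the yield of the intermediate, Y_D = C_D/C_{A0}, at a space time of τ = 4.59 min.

0.142

For first-order series with pure A initially, C_D(τ) = k₁C_{A0}/(k₂−k₁)·(e^(−k₁τ) − e^(−k₂τ)).
e^(−k₁τ) = e^(−0.220×4.59) = e^(−1.010) = 0.3643; e^(−k₂τ) = e^(−3.360) = 0.03474.
C_D = 0.220×4.28/(0.732−0.220) × (0.3643−0.03474) = 1.839×0.3296 = 0.6061 kmol/m³.
Y_D = C_D/C_{A0} = 0.6061/4.28 = 0.142.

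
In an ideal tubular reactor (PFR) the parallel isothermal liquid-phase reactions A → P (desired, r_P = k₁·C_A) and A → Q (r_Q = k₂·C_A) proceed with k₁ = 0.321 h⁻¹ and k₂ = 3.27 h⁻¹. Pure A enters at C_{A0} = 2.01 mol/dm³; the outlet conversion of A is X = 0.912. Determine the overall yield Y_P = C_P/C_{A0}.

0.0815

C_A = C_{A0}(1−X) = 0.1769 mol/dm³.
Both paths are first order in A, so the instantaneous fraction to P is constant: dC_P/d(−C_A) = k₁/(k₁+k₂) = 0.08939.
C_P = 0.08939·(C_{A0}−C_A) = 0.08939×1.833 = 0.164 mol/dm³.
Y_P = C_P/C_{A0} = 0.1639/2.01 = 0.0815.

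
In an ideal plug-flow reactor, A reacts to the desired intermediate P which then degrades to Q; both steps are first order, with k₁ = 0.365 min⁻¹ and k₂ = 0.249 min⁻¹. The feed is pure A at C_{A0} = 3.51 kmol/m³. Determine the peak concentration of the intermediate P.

1.54 kmol/m³

For a first-order series the maximum intermediate yield is C_{P,max}/C_{A0} = (k₁/k₂)^[k₂/(k₂−k₁)].
= (0.365/0.249)^(0.249/(0.249−0.365)) = (1.466)^(-2.147) = 0.4400.
C_{P,max} = 0.4400×3.51 = 1.54 kmol/m³.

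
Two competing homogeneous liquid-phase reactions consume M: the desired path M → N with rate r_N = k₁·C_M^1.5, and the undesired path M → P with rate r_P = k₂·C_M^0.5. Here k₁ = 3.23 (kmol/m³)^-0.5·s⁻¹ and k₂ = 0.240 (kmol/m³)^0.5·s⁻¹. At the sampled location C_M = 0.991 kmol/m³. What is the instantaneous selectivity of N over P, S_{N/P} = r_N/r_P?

S_{N/P} = r_N/r_P = (k₁·C_M^1.5)/(k₂·C_M^0.5) = (k₁/k₂)·C_M.
= (3.23×0.9910^1.5) / (0.240×0.9910^0.5) = 3.186/0.2389 = 13.3.

13.3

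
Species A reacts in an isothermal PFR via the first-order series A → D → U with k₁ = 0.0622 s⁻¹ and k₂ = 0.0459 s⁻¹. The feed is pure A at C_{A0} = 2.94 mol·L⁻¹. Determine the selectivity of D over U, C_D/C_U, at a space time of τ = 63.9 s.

For first-order series with pure A initially, C_D(τ) = k₁C_{A0}/(k₂−k₁)·(e^(−k₁τ) − e^(−k₂τ)).
e^(−k₁τ) = e^(−0.0622×63.9) = e^(−3.975) = 0.01879; e^(−k₂τ) = e^(−2.933) = 0.05324.
C_D = 0.0622×2.94/(0.0459−0.0622) × (0.01879−0.05324) = (-11.22)×(-0.03445) = 0.3865 mol·L⁻¹.
C_A = C_{A0}e^(−k₁τ) = 0.05523 mol·L⁻¹, so C_U = C_{A0}−C_A−C_D = 2.498 mol·L⁻¹; C_D/C_U = 0.155.

0.155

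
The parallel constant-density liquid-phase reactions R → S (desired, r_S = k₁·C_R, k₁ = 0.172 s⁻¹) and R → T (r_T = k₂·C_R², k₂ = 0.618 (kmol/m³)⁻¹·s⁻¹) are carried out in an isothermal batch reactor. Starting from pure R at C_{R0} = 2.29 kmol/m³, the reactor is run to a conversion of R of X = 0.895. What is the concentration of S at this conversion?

0.445 kmol/m³

C_R = C_{R0}(1−X) = 0.2404 kmol/m³.
Along a PFR/batch, dC_S/dC_R = −r_S/(r_S+r_T) = −k₁/(k₁+k₂·C_R).
Integrating from C_{R0} to C_R: C_S = (0.172/0.618)·ln[(0.172+0.618·2.29)/(0.172+0.618·0.240)] = 0.2783·ln(1.587/0.3206) = 0.4452 kmol/m³.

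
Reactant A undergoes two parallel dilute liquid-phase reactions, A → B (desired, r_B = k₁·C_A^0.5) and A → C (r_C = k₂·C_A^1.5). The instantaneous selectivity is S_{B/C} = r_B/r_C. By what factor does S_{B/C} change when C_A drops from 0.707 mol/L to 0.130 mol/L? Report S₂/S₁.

S_{B/C} = (k₁/k₂)·C_A⁻¹, so S₂/S₁ = (C_{A,2}/C_{A,1})⁻¹.
= 0.707/0.130 = 5.44.

5.44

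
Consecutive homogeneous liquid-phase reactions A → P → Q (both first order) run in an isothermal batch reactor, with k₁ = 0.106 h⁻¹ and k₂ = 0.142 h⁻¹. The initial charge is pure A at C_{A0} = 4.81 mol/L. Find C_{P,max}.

1.52 mol/L

For a first-order series the maximum intermediate yield is C_{P,max}/C_{A0} = (k₁/k₂)^[k₂/(k₂−k₁)].
= (0.106/0.142)^(0.142/(0.142−0.106)) = (0.7465)^(3.944) = 0.3156.
C_{P,max} = 0.3156×4.81 = 1.52 mol/L.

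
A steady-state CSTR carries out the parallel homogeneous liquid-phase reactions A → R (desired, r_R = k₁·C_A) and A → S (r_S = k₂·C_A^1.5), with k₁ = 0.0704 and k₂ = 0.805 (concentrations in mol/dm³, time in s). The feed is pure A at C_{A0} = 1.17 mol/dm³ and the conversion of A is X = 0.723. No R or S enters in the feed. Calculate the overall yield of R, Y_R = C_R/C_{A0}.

Exit C_A = C_{A0}(1−X) = 1.17×0.277 = 0.3241 mol/dm³.
In a CSTR the entire volume is at exit conditions, so r_R = 0.0704×0.3241 = 0.02282 and r_S = 0.805×0.3241^1.5 = 0.1485.
Fraction of consumed A going to R: r_R/(r_R+r_S) = 0.1332.
C_R = 0.1332·C_{A0}·X = 0.1332×1.17×0.723 = 0.113 mol/dm³; Y_R = C_R/C_{A0} = 0.0963.

0.0963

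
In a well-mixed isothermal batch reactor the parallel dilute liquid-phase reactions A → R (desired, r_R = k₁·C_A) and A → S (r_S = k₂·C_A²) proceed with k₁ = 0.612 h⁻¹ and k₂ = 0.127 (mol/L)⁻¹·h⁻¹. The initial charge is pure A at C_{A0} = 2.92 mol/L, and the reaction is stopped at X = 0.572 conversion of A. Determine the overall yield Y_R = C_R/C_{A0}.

0.401

C_A = C_{A0}(1−X) = 1.250 mol/L.
Along a PFR/batch, dC_R/dC_A = −r_R/(r_R+r_S) = −k₁/(k₁+k₂·C_A).
Integrating from C_{A0} to C_A: C_R = (0.612/0.127)·ln[(0.612+0.127·2.92)/(0.612+0.127·1.25)] = 4.819·ln(0.9828/0.7707) = 1.172 mol/L.
Y_R = C_R/C_{A0} = 1.172/2.92 = 0.401.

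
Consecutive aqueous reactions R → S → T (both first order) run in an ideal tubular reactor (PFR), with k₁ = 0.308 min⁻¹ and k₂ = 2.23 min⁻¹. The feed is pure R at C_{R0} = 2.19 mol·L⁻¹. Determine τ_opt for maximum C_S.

1.03 min

The intermediate peaks when r₁ = r₂, i.e. k₁e^(−k₁τ) = k₂e^(−k₂τ), giving τ_opt = ln(k₂/k₁)/(k₂−k₁).
= ln(2.23/0.308)/(2.23−0.308) = ln(7.240)/1.922 = 1.980/1.922 = 1.03 min.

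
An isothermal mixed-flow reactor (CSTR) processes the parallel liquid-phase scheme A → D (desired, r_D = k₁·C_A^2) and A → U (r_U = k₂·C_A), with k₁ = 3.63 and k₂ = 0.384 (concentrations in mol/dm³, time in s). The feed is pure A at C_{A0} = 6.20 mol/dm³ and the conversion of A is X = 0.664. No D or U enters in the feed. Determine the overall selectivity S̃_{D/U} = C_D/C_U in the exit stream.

19.7

Exit C_A = C_{A0}(1−X) = 6.20×0.336 = 2.083 mol/dm³.
Rates in a CSTR are evaluated at the outlet concentration: r_D = 3.63×2.083^2 = 15.75, r_U = 0.384×2.083 = 0.7999.
Overall selectivity = C_D/C_U = r_Dτ/(r_Uτ) = r_D/r_U = 19.7.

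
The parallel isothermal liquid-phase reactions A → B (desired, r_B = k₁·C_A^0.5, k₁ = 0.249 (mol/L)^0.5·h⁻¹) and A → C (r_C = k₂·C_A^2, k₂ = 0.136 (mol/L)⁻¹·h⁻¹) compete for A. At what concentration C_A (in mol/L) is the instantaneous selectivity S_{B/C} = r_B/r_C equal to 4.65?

S_{B/C} = (k₁/k₂)·C_A^-1.5 ⇒ C_A = (S·k₂/k₁)^(1/(-1.5)).
= (4.65×0.136/0.249)^(-0.6667) = (2.540)^(-0.6667) = 0.537 mol/L.

0.537 mol/L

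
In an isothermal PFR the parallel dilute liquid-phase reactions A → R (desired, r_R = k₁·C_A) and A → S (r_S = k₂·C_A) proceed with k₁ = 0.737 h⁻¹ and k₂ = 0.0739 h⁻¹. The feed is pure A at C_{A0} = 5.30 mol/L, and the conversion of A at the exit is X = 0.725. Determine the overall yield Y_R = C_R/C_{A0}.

C_A = C_{A0}(1−X) = 1.458 mol/L.
Both paths are first order in A, so the instantaneous fraction to R is constant: dC_R/d(−C_A) = k₁/(k₁+k₂) = 0.9089.
C_R = 0.9089·(C_{A0}−C_A) = 0.9089×3.842 = 3.49 mol/L.
Y_R = C_R/C_{A0} = 3.492/5.30 = 0.659.

0.659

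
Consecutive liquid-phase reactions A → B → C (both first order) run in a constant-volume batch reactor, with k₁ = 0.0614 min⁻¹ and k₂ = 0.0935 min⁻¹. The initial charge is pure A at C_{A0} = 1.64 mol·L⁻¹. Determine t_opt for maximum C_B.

For first-order series the maximum of C_B occurs at t_opt = ln(k₂/k₁)/(k₂−k₁).
= ln(0.0935/0.0614)/(0.0935−0.0614) = ln(1.523)/0.03210 = 0.4206/0.03210 = 13.1 min.

13.1 min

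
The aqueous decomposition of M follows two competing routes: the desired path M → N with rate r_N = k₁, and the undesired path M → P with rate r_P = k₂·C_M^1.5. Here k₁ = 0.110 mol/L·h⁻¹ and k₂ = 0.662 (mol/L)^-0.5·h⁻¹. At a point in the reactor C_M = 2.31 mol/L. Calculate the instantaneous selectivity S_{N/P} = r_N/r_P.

0.0473

S_{N/P} = r_N/r_P = (k₁)/(k₂·C_M^1.5) = (k₁/k₂)·C_M^-1.5.
= (0.110) / (0.662×2.310^1.5) = 0.1100/2.324 = 0.0473.
The undesired path is higher order in M, so low C_M (CSTR or dilute feed) favours N.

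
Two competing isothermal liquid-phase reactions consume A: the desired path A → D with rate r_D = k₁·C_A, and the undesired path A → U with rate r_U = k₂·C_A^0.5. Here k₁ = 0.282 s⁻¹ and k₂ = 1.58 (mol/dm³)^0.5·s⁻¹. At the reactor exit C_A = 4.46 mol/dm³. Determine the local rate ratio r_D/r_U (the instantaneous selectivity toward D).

S_{D/U} = r_D/r_U = (k₁·C_A)/(k₂·C_A^0.5) = (k₁/k₂)·C_A^0.5.
= (0.282×4.460) / (1.58×4.460^0.5) = 1.258/3.337 = 0.377.

0.377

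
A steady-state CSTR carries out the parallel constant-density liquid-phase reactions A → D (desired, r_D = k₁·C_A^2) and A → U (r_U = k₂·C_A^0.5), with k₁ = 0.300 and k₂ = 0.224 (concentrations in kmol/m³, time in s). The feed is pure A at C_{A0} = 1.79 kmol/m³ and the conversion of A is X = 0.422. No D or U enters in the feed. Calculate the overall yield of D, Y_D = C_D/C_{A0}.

Exit C_A = C_{A0}(1−X) = 1.79×0.578 = 1.035 kmol/m³.
Rates in a CSTR are evaluated at the outlet concentration: r_D = 0.300×1.035^2 = 0.3211, r_U = 0.224×1.035^0.5 = 0.2278.
Fraction of consumed A going to D: r_D/(r_D+r_U) = 0.5850.
C_D = 0.5850·C_{A0}·X = 0.5850×1.79×0.422 = 0.442 kmol/m³; Y_D = C_D/C_{A0} = 0.247.

0.247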